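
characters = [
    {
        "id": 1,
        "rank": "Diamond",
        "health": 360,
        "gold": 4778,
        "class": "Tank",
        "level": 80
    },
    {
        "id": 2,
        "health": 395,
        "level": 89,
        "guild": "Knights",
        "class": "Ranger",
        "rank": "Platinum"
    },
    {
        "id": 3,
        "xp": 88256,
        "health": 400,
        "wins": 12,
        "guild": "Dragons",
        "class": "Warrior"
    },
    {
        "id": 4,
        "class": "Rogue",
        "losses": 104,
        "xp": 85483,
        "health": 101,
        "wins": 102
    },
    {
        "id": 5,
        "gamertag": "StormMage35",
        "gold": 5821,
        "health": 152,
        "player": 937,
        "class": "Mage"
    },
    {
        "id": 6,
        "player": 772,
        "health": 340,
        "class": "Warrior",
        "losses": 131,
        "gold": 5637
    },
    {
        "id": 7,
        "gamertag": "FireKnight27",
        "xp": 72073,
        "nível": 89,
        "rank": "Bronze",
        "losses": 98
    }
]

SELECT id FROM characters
[1, 2, 3, 4, 5, 6, 7]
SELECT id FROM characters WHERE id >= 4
[4, 5, 6, 7]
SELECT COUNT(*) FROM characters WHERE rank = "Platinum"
1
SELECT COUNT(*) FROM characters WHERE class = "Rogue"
1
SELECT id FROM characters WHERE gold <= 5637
[1, 6]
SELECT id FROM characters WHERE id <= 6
[1, 2, 3, 4, 5, 6]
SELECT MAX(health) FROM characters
400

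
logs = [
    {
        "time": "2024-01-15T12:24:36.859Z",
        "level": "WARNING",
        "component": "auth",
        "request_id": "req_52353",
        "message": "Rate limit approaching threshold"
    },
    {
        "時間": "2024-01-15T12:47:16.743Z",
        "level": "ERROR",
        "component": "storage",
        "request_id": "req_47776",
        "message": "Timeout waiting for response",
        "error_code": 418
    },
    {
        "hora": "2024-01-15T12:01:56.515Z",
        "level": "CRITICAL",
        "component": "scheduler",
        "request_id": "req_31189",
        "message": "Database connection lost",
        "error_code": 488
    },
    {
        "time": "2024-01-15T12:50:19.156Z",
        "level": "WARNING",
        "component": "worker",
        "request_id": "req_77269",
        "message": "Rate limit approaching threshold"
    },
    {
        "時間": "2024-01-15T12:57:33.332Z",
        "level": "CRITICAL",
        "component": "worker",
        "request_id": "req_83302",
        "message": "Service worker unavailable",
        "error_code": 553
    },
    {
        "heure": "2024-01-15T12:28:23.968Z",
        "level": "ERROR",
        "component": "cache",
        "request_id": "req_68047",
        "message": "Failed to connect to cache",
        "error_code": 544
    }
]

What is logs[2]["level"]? "CRITICAL"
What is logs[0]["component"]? "auth"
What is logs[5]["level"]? "ERROR"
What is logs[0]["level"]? "WARNING"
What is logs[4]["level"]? "CRITICAL"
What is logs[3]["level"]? "WARNING"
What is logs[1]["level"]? "ERROR"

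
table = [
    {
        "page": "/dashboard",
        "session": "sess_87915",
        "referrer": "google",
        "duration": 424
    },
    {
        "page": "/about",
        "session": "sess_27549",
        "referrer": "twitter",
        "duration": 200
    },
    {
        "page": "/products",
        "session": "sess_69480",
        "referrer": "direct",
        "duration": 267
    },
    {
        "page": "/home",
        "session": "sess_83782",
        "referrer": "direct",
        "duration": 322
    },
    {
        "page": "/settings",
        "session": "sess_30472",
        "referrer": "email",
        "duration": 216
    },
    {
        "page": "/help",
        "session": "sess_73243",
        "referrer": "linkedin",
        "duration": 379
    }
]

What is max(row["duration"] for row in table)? 424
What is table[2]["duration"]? 267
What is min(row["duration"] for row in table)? 200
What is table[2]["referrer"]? "direct"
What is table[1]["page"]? "/about"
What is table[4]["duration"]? 216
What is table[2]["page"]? "/products"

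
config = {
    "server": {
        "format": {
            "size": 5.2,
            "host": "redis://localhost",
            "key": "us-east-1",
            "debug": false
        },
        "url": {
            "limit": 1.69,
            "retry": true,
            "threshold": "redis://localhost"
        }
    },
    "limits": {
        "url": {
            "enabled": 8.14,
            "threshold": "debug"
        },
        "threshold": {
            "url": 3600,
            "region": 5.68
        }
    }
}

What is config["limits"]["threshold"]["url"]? 3600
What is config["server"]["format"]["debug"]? False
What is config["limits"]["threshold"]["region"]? 5.68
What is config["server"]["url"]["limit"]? 1.69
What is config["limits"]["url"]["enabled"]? 8.14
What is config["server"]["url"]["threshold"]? "redis://localhost"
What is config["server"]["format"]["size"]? 5.2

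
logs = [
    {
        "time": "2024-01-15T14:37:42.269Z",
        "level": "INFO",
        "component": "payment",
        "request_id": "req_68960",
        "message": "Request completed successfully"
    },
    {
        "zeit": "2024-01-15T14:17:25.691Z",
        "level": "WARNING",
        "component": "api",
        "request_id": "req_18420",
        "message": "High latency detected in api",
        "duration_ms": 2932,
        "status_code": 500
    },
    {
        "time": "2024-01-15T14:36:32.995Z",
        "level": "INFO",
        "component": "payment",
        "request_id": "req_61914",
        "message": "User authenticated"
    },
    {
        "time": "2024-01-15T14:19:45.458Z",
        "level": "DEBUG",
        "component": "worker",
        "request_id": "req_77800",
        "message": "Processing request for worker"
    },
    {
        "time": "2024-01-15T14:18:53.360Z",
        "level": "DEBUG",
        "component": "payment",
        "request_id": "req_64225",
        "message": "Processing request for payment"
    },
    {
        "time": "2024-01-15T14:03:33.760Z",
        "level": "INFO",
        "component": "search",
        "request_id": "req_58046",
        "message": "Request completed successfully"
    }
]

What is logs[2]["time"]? "2024-01-15T14:36:32.995Z"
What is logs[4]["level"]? "DEBUG"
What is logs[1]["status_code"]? 500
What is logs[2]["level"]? "INFO"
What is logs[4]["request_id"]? "req_64225"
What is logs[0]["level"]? "INFO"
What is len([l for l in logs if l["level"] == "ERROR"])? 0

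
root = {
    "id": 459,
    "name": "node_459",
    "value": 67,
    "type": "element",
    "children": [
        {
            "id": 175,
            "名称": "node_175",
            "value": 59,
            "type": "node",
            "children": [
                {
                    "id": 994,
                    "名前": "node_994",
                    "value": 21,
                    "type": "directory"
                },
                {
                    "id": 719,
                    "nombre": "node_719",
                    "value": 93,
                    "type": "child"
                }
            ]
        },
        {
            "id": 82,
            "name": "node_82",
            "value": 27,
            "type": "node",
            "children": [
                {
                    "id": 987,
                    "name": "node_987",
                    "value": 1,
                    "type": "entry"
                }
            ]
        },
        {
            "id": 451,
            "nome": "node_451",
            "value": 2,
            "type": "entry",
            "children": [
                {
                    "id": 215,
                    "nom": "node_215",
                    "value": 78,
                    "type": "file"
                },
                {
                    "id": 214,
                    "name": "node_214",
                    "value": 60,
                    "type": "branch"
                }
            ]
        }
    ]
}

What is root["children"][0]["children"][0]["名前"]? "node_994"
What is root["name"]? "node_459"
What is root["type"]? "element"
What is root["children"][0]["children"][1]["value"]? 93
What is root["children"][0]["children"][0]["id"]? 994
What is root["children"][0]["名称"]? "node_175"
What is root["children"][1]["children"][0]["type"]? "entry"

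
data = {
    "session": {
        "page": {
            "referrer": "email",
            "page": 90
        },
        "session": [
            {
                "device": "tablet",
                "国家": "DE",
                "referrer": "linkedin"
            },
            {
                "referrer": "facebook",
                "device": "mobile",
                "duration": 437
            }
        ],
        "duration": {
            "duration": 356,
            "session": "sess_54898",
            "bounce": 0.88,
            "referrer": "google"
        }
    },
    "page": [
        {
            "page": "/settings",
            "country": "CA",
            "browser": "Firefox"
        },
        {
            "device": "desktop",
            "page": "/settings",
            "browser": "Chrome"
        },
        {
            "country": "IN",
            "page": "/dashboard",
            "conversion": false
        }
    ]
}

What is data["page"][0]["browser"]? "Firefox"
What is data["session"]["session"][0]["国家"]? "DE"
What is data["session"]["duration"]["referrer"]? "google"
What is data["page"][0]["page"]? "/settings"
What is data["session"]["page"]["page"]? 90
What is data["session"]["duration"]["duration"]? 356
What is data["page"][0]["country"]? "CA"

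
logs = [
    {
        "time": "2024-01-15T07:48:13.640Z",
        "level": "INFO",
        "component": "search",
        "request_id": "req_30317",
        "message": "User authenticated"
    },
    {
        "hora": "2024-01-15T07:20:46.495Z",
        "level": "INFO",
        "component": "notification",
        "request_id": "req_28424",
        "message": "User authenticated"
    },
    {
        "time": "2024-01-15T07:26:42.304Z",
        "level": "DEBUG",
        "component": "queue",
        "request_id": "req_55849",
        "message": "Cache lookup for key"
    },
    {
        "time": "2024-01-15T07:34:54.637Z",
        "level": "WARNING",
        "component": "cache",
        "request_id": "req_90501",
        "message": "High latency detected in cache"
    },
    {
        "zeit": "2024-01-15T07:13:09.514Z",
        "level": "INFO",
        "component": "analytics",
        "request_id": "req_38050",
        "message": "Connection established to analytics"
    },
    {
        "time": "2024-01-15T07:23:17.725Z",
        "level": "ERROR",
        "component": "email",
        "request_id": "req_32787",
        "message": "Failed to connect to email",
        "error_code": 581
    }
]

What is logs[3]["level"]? "WARNING"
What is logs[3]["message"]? "High latency detected in cache"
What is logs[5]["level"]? "ERROR"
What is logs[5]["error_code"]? 581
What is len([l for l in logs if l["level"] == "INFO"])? 3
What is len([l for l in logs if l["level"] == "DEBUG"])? 1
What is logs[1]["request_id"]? "req_28424"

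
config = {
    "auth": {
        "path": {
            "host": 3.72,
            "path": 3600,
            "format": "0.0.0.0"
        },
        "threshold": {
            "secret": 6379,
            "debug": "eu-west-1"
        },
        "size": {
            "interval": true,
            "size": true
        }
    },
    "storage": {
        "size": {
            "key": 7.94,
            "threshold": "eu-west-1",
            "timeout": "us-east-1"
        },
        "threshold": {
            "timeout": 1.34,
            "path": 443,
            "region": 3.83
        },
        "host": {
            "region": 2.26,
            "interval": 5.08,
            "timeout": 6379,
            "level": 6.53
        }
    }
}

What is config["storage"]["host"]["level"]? 6.53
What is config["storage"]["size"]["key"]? 7.94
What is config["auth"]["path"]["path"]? 3600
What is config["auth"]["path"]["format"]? "0.0.0.0"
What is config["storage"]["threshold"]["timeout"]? 1.34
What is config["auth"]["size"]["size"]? True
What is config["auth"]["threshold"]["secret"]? 6379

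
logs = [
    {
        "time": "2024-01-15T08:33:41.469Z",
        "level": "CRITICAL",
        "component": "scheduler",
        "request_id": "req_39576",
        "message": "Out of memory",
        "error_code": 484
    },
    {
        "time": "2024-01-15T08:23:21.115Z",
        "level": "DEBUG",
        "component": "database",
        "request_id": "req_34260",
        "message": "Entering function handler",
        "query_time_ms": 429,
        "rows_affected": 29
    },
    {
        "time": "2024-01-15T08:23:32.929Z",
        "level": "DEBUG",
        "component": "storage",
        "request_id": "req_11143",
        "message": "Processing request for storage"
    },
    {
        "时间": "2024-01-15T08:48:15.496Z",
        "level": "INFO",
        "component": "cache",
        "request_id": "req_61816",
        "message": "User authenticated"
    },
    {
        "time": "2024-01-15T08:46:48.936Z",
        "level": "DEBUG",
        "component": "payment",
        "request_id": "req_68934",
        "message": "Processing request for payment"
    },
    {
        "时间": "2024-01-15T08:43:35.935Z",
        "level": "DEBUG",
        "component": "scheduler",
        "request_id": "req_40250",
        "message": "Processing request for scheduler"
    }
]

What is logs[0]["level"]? "CRITICAL"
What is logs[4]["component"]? "payment"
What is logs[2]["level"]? "DEBUG"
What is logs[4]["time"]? "2024-01-15T08:46:48.936Z"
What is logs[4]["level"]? "DEBUG"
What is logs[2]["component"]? "storage"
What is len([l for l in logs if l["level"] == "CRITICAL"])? 1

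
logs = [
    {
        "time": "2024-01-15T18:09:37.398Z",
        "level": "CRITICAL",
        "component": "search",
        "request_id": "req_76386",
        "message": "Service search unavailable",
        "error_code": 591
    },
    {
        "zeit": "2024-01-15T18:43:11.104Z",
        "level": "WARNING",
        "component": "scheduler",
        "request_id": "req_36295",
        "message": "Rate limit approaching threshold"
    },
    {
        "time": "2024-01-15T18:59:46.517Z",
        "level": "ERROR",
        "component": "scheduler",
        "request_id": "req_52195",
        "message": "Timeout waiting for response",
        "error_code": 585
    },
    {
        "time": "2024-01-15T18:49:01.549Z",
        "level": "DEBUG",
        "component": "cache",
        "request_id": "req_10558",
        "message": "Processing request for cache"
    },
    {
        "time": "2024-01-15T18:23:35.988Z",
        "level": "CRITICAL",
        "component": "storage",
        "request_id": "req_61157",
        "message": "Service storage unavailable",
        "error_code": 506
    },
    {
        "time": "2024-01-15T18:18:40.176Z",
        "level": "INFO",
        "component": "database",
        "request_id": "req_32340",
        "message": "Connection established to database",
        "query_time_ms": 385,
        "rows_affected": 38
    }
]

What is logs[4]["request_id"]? "req_61157"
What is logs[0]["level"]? "CRITICAL"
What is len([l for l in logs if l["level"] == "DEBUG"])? 1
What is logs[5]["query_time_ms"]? 385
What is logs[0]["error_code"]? 591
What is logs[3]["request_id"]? "req_10558"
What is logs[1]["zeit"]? "2024-01-15T18:43:11.104Z"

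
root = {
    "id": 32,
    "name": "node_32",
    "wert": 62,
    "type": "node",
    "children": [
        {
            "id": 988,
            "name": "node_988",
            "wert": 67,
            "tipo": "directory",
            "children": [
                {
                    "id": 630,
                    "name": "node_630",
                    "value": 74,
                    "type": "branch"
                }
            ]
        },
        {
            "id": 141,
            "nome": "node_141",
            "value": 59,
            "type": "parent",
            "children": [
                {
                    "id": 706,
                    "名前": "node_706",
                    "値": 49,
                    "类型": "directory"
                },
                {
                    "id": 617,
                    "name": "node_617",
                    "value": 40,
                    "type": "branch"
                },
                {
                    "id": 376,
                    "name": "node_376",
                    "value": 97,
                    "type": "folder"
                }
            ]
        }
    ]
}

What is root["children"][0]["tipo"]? "directory"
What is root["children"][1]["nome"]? "node_141"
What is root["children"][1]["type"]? "parent"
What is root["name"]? "node_32"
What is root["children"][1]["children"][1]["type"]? "branch"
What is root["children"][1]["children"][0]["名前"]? "node_706"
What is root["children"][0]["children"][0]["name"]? "node_630"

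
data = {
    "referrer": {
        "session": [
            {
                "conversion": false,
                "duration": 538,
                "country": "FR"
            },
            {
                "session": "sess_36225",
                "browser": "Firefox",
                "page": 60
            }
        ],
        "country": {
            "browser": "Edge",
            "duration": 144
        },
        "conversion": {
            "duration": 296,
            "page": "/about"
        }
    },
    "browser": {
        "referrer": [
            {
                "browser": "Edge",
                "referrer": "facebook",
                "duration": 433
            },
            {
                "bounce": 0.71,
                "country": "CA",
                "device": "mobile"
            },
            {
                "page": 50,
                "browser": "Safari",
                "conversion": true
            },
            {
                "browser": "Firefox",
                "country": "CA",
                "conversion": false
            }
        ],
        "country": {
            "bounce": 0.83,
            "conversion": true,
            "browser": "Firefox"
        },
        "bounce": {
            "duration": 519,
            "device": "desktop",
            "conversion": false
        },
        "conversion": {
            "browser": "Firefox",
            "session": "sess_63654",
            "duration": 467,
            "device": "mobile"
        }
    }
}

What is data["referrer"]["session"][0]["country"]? "FR"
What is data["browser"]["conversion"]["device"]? "mobile"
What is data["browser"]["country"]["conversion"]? True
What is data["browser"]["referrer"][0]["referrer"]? "facebook"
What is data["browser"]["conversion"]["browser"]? "Firefox"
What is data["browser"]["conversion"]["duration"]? 467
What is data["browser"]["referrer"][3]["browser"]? "Firefox"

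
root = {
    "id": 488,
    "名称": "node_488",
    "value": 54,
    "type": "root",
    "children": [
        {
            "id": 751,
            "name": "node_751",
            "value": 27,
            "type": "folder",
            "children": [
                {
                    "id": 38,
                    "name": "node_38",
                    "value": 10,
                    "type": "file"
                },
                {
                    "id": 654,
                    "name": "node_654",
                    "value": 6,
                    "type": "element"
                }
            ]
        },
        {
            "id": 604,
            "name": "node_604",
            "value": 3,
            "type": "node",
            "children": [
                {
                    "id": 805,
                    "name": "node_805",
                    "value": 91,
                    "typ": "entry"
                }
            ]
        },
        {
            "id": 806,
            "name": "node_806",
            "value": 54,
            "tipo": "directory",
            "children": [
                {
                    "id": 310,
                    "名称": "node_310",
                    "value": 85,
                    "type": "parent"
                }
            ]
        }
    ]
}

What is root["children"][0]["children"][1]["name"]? "node_654"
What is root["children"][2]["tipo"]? "directory"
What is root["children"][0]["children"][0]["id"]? 38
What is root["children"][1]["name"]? "node_604"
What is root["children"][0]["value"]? 27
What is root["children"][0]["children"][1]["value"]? 6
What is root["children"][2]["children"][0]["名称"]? "node_310"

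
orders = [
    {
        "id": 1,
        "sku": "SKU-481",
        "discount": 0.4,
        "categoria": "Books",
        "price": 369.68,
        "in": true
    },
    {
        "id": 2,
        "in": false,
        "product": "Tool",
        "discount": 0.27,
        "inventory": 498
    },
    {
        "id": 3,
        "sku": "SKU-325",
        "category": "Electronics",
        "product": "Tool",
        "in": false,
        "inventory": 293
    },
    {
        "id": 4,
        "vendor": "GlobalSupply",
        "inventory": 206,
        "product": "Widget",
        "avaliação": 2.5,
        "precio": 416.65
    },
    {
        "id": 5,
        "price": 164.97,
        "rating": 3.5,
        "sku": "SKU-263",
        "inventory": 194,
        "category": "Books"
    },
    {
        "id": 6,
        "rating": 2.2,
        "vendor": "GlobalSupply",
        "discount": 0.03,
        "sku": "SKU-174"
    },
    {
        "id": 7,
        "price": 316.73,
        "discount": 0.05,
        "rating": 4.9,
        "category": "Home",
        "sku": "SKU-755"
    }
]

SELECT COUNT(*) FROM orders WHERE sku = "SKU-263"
1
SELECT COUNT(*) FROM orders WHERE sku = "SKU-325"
1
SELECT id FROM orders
[1, 2, 3, 4, 5, 6, 7]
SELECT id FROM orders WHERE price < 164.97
[]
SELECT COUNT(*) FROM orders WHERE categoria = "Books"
1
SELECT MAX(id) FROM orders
7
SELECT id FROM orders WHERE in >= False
[1, 2, 3]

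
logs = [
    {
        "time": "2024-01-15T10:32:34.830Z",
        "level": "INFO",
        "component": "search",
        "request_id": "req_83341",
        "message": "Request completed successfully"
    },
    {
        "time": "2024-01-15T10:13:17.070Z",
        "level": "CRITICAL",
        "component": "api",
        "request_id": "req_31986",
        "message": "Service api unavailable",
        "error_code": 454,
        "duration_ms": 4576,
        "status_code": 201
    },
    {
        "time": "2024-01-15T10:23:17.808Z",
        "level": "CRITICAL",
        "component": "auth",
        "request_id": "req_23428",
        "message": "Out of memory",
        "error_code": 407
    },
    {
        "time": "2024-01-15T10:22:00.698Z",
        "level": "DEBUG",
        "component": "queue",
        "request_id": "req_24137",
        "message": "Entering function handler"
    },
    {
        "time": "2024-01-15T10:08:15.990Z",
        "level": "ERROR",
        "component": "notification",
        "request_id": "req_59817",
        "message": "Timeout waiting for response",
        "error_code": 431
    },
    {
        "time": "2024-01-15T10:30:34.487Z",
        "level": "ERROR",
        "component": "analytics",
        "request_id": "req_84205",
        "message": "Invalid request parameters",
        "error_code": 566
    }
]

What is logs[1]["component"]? "api"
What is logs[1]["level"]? "CRITICAL"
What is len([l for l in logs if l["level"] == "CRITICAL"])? 2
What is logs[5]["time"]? "2024-01-15T10:30:34.487Z"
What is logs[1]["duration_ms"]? 4576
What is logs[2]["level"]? "CRITICAL"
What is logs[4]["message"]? "Timeout waiting for response"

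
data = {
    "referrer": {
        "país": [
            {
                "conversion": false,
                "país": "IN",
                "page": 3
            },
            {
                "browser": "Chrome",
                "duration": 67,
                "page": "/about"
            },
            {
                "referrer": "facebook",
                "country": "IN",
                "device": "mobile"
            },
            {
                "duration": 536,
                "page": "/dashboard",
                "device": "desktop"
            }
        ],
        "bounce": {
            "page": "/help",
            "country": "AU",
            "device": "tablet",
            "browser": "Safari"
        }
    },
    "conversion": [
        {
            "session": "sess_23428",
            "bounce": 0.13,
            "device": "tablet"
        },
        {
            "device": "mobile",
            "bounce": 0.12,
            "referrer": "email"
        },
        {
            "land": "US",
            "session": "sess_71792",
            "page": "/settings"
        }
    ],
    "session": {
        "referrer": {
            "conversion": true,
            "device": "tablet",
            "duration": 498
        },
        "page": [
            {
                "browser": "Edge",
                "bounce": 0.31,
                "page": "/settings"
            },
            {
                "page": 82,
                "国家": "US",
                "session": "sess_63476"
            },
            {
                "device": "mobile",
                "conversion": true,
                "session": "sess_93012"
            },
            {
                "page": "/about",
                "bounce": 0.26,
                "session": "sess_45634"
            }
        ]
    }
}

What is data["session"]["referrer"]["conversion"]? True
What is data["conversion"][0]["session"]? "sess_23428"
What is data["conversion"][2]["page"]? "/settings"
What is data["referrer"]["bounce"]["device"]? "tablet"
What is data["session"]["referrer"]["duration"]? 498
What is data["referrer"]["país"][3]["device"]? "desktop"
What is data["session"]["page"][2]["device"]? "mobile"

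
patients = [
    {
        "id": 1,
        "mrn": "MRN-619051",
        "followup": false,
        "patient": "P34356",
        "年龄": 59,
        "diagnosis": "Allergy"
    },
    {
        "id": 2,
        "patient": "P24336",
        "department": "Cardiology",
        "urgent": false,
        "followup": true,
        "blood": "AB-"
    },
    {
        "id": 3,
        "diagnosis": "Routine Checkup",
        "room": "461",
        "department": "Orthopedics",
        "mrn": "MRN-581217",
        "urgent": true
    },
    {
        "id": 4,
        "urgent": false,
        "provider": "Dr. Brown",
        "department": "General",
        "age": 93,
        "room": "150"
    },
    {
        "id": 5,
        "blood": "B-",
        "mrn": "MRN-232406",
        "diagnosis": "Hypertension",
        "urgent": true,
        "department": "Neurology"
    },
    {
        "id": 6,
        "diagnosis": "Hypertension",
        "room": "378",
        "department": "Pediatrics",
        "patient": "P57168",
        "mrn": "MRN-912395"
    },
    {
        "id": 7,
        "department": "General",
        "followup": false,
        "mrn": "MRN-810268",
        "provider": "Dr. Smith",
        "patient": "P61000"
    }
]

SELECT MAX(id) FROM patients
7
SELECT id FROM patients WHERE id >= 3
[3, 4, 5, 6, 7]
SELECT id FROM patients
[1, 2, 3, 4, 5, 6, 7]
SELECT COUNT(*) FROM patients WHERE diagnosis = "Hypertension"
2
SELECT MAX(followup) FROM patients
True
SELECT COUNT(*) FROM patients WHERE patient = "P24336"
1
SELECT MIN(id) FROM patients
1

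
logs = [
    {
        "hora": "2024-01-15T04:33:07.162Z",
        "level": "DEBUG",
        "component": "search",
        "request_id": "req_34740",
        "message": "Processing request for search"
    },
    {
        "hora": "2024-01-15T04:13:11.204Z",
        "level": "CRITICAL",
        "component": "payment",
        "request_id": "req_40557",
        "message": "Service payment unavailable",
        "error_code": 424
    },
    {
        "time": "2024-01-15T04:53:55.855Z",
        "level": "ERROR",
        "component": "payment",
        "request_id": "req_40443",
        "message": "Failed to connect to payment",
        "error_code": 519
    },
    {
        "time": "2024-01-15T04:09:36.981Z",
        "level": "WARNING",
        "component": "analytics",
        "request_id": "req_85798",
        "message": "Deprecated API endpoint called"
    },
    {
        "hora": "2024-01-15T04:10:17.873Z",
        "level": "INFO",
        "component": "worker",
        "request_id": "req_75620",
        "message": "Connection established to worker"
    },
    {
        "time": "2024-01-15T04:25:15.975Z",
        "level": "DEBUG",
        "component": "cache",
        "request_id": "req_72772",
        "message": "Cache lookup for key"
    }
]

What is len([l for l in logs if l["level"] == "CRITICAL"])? 1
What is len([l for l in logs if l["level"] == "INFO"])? 1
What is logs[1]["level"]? "CRITICAL"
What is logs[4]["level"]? "INFO"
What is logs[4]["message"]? "Connection established to worker"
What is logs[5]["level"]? "DEBUG"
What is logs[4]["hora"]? "2024-01-15T04:10:17.873Z"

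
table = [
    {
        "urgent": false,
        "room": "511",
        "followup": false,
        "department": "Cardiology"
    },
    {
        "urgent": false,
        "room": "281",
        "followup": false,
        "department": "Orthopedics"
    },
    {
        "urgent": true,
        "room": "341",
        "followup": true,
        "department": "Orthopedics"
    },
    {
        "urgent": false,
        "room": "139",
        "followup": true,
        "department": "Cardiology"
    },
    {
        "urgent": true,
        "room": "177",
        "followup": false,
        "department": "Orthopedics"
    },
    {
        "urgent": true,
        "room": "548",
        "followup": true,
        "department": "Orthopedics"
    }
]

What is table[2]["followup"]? True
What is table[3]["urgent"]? False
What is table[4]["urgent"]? True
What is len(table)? 6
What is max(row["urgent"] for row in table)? True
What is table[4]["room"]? "177"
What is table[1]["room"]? "281"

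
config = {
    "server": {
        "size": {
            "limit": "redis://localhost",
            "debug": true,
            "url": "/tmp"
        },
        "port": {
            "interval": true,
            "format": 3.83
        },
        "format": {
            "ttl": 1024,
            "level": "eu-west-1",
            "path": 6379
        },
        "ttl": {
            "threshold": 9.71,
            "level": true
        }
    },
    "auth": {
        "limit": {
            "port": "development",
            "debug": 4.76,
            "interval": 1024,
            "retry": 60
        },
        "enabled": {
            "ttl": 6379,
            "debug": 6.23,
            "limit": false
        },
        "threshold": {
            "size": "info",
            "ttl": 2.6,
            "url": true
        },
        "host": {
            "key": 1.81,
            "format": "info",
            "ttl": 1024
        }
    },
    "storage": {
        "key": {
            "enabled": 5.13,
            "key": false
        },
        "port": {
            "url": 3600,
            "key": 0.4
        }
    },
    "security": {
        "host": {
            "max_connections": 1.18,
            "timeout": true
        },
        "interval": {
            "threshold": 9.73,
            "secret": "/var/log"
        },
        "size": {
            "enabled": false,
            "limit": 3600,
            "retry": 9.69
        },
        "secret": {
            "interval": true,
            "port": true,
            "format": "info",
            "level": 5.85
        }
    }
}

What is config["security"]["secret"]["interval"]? True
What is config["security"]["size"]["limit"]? 3600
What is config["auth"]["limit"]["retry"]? 60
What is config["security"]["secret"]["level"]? 5.85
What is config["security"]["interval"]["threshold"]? 9.73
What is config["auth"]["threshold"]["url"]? True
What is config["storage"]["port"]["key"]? 0.4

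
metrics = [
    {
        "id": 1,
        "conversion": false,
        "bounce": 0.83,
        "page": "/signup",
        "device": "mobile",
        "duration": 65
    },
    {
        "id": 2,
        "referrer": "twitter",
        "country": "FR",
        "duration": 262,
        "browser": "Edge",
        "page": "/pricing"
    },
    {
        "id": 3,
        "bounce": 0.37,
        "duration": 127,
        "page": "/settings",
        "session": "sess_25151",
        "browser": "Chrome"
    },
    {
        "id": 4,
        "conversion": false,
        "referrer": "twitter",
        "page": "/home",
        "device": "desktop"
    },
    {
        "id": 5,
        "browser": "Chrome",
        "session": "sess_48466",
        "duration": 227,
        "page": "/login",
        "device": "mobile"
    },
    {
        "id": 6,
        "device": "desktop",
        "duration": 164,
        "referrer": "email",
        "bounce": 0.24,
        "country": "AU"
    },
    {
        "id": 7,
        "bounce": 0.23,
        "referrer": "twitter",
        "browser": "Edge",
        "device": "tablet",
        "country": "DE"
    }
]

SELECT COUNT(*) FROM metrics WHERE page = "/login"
1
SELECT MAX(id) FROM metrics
7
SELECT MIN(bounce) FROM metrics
0.23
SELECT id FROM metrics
[1, 2, 3, 4, 5, 6, 7]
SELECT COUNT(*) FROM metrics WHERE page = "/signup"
1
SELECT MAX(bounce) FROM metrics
0.83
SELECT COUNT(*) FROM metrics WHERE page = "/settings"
1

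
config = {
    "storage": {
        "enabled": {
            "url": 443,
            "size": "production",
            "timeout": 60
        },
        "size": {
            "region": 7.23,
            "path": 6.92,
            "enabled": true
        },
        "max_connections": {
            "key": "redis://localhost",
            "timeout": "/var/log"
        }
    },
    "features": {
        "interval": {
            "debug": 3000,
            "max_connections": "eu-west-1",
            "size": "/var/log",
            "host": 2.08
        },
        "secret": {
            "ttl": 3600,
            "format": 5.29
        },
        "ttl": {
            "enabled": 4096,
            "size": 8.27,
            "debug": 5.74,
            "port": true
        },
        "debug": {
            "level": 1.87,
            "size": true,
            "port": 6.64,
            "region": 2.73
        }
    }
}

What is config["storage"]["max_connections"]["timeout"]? "/var/log"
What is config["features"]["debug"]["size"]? True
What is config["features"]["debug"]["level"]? 1.87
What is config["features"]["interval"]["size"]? "/var/log"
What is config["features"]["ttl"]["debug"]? 5.74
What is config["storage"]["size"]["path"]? 6.92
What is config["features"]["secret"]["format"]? 5.29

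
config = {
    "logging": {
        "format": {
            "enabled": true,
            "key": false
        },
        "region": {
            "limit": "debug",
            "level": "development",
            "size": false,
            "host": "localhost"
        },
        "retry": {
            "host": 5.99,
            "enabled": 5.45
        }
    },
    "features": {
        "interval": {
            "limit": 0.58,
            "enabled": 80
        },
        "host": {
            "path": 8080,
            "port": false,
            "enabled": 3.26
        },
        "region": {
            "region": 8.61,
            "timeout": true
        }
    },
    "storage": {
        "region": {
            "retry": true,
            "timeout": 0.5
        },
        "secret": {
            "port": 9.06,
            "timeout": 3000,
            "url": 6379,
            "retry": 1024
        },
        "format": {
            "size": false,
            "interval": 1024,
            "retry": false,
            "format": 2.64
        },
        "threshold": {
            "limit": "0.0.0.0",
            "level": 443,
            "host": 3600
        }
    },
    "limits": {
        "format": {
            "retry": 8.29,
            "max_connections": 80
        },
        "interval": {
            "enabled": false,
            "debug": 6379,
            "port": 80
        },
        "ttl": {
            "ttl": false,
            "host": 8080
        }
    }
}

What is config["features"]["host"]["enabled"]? 3.26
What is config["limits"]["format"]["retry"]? 8.29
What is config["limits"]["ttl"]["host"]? 8080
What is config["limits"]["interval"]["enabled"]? False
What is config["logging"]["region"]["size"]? False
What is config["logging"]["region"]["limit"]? "debug"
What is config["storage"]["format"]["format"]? 2.64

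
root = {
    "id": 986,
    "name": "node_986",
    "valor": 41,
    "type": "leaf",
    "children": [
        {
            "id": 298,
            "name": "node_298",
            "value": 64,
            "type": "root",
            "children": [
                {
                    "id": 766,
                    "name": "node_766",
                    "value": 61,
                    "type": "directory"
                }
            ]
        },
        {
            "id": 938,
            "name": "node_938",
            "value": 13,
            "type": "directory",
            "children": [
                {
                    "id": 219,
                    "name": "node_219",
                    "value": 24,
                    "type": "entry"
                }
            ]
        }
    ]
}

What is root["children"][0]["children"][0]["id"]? 766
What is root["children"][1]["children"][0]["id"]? 219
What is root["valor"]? 41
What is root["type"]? "leaf"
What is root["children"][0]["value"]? 64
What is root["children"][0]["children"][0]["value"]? 61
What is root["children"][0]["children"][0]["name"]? "node_766"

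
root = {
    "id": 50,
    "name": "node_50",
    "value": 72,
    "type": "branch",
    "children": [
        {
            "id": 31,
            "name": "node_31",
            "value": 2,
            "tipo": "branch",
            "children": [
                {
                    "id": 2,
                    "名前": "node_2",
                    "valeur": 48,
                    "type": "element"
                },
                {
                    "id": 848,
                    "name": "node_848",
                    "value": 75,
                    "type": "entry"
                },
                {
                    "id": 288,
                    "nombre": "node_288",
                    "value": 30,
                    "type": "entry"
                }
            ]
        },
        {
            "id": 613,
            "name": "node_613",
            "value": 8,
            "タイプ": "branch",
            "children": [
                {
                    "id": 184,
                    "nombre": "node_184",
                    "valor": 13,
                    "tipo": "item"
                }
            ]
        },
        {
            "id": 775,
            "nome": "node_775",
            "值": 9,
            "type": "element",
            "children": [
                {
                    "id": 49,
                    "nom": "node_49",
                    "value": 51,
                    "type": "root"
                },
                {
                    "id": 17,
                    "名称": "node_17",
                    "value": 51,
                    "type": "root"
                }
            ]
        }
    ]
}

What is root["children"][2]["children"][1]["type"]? "root"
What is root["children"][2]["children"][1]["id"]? 17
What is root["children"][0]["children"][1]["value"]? 75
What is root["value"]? 72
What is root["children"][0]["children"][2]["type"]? "entry"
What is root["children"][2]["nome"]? "node_775"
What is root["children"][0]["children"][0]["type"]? "element"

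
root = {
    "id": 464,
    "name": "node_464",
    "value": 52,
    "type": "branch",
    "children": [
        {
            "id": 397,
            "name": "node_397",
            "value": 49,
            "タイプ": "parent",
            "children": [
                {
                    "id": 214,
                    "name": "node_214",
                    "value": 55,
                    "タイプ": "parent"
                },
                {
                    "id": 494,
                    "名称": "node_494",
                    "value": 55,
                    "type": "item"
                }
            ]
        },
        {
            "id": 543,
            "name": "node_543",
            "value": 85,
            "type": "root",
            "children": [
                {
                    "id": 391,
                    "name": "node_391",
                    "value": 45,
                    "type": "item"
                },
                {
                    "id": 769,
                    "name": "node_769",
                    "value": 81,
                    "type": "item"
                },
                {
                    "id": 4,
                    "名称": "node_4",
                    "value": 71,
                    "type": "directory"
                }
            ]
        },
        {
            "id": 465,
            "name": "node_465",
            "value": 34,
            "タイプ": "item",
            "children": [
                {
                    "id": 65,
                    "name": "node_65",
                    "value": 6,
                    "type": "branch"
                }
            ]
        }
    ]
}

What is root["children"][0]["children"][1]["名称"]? "node_494"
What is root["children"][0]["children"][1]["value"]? 55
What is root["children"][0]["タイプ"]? "parent"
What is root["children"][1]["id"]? 543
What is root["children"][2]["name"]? "node_465"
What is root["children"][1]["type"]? "root"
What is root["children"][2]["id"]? 465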